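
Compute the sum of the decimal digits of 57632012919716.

59

5+7+6+3+2+0+1+2+9+1+9+7+1+6 = 59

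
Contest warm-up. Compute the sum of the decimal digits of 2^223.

290

2^223 = 13479973333575319897333507543509815336818572211270286240551805124608
Sum of its 68 digits: 290.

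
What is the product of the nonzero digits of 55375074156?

5×5×3×7×5×7×4×1×5×6 = 2205000

2205000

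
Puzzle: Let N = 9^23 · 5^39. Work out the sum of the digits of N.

9^23 · 5^39 = 16121590523930537703434310969896614551544189453125
Sum of its 50 digits: 207.

207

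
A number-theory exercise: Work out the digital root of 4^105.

1

The digital root of n equals n mod 9 (or 9 when 9 | n), so we need 4^105 mod 9.
4^105 ≡ 1 (mod 9), so the digital root is 1.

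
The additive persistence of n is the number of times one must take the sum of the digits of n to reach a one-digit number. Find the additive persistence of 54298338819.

2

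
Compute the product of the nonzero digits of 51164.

5×1×1×6×4 = 120

120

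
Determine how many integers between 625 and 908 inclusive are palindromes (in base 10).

The integers in [625, 908] that are palindromes (in base 10): 626, 636, 646, 656, 666, 676, …, 888, 898.
28 qualify.

28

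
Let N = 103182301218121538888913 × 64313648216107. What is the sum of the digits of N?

150

103182301218121538888913 × 64313648216107 = 6636030222670657442664453189290321691
Sum of its 37 digits: 150.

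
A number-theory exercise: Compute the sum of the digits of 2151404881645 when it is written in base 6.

40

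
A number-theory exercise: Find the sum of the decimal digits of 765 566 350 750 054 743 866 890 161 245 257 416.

159

7+6+5+5+6+6+3+5+0+7+5+0+0+5+4+7+4+3+8+6+6+8+9+0+1+6+1+2+4+5+2+5+7+4+1+6 = 159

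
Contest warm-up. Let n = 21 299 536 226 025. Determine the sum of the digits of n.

54

2+1+2+9+9+5+3+6+2+2+6+0+2+5 = 54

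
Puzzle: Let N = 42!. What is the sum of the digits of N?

189

42! = 1405006117752879898543142606244511569936384000000000
Sum of its 52 digits: 189.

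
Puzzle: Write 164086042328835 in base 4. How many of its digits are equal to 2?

164086042328835 in base 4 is 211103301002100333330003.
The digit 2 appears 2 times.

2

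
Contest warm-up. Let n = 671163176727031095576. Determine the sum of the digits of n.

90

6+7+1+1+6+3+1+7+6+7+2+7+0+3+1+0+9+5+5+7+6 = 90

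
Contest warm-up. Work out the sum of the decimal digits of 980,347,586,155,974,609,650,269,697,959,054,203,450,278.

9+8+0+3+4+7+5+8+6+1+5+5+9+7+4+6+0+9+6+5+0+2+6+9+6+9+7+9+5+9+0+5+4+2+0+3+4+5+0+2+7+8 = 209

209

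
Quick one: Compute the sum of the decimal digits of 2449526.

32

2+4+4+9+5+2+6 = 32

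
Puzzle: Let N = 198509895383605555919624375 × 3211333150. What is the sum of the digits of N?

173

198509895383605555919624375 × 3211333150 = 637481407648404488248868490985531250
Sum of its 36 digits: 173.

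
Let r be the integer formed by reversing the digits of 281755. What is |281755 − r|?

Reverse of 281755 is 557182.
|281755 − 557182| = 275427

275427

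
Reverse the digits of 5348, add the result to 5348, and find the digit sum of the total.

Reversal of 5348 is 8435; 5348 + 8435 = 13783.
Digit sum of 13783: 1+3+7+8+3 = 22.

22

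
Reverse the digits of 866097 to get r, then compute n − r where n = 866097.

Reverse of 866097 is 790668.
866097 − 790668 = 75429

75429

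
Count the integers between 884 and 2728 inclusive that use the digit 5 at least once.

509

The integers in [884, 2728] that use the digit 5 at least once: 885, 895, 905, 915, 925, 935, …, 2715, 2725.
509 qualify.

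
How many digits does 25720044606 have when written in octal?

12

25720044606 in base 8 is 277502136076, which has 12 digits.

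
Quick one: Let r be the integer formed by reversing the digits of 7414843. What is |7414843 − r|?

Reverse of 7414843 is 3484147.
|7414843 − 3484147| = 3930696

3930696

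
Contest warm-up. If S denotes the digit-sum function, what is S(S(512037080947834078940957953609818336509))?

First digit sum: 185.
1+8+5 = 14.

14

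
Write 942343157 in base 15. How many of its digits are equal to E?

1

942343157 in base 15 is 57AE2BC2.
The digit E appears 1 time.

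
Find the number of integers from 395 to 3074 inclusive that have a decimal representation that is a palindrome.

81

The integers in [395, 3074] that have a decimal representation that is a palindrome: 404, 414, 424, 434, 444, 454, …, 2992, 3003.
81 qualify.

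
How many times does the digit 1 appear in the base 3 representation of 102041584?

102041584 in base 3 is 21010000020201221.
The digit 1 appears 4 times.

4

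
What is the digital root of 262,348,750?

1

2+6+2+3+4+8+7+5+0 = 37
3+7 = 10
1+0 = 1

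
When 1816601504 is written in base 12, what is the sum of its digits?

36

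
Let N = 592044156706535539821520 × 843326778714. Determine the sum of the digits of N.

592044156706535539821520 × 843326778714 = 499286691531769236228639532095125280
Sum of its 36 digits: 168.

168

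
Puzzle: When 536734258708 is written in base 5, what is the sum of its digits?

44

536734258708 in base 5 is 32243212432234313.
Digit sum: 3+2+2+4+3+2+1+2+4+3+2+2+3+4+3+1+3 = 44.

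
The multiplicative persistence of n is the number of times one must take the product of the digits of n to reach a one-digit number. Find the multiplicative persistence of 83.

83 → 24 → 8 (2 steps)

2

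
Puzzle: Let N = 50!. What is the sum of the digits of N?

50! = 30414093201713378043612608166064768844377641568960512000000000000
Sum of its 65 digits: 216.

216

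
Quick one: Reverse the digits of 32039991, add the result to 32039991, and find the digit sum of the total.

Reversal of 32039991 is 19993023; 32039991 + 19993023 = 52033014.
Digit sum of 52033014: 5+2+0+3+3+0+1+4 = 18.

18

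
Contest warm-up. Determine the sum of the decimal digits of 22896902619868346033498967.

2+2+8+9+6+9+0+2+6+1+9+8+6+8+3+4+6+0+3+3+4+9+8+9+6+7 = 138

138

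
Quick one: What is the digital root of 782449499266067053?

1

7+8+2+4+4+9+4+9+9+2+6+6+0+6+7+0+5+3 = 91
9+1 = 10
1+0 = 1
(Equivalently, 782449499266067053 mod 9 = 1.)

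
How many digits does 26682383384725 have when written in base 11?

13

26682383384725 in base 11 is 8557A318A3302, which has 13 digits.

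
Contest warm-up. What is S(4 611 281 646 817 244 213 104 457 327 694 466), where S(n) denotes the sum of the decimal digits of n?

139

4+6+1+1+2+8+1+6+4+6+8+1+7+2+4+4+2+1+3+1+0+4+4+5+7+3+2+7+6+9+4+4+6+6 = 139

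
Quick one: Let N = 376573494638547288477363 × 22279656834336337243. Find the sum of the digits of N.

376573494638547288477363 × 22279656834336337243 = 8389928233453628146530454293780343939330209
Sum of its 43 digits: 192.

192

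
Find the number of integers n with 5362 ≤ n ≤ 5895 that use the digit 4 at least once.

180

The integers in [5362, 5895] that use the digit 4 at least once: 5364, 5374, 5384, 5394, 5400, 5401, …, 5884, 5894.
180 qualify.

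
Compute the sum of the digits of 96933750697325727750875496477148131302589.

9+6+9+3+3+7+5+0+6+9+7+3+2+5+7+2+7+7+5+0+8+7+5+4+9+6+4+7+7+1+4+8+1+3+1+3+0+2+5+8+9 = 204

204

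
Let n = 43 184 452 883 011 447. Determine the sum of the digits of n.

67

4+3+1+8+4+4+5+2+8+8+3+0+1+1+4+4+7 = 67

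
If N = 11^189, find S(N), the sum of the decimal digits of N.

836

11^189 = 66560640878719159452260744238782271597801640759531413409058314958175373696542935236118758257118341016463068069313345838952124043044429702857437843311651220308683764484848435173013763148611323402491
Sum of its 197 digits: 836.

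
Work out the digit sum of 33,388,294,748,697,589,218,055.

124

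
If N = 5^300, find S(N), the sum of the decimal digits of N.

955

5^300 = 490909346529772655309577195498627564297521551249944956511154911718710525472171585646009788403733195227718357156513187851316791861042471890280751482410896345225310546445986192853894181098439730703830718994140625
Sum of its 210 digits: 955.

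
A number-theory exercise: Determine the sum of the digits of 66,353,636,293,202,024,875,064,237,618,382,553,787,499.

6+6+3+5+3+6+3+6+2+9+3+2+0+2+0+2+4+8+7+5+0+6+4+2+3+7+6+1+8+3+8+2+5+5+3+7+8+7+4+9+9 = 189

189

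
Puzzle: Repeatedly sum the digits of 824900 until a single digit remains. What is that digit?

5

8+2+4+9+0+0 = 23
2+3 = 5
(Equivalently, 824900 mod 9 = 5.)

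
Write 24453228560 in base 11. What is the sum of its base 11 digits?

40

24453228560 in base 11 is A409234602.
Digit sum: 10+4+0+9+2+3+4+6+0+2 = 40.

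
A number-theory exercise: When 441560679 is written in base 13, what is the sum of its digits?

441560679 in base 13 is 70633611.
Digit sum: 7+0+6+3+3+6+1+1 = 27.

27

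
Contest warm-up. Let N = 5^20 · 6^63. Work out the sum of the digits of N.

180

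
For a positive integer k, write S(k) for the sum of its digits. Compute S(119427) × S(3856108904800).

1248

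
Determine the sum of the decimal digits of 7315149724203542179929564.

7+3+1+5+1+4+9+7+2+4+2+0+3+5+4+2+1+7+9+9+2+9+5+6+4 = 111

111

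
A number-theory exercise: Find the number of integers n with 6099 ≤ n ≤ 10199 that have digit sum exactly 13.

107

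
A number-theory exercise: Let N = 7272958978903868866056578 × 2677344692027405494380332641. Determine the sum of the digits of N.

215

7272958978903868866056578 × 2677344692027405494380332641 = 19472218117501332323225377881100648082984505566162498
Sum of its 53 digits: 215.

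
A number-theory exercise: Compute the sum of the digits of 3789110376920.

56

3+7+8+9+1+1+0+3+7+6+9+2+0 = 56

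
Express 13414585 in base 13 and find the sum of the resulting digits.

13414585 in base 13 is 2A18B32.
Digit sum: 2+10+1+8+11+3+2 = 37.

37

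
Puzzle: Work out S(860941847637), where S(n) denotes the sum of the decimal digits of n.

63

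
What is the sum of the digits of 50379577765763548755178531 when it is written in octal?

92

50379577765763548755178531 in base 8 is 24654224610244762510260532043.
Digit sum: 2+4+6+5+4+2+2+4+6+1+0+2+4+4+7+6+2+5+1+0+2+6+0+5+3+2+0+4+3 = 92.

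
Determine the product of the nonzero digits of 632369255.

6×3×2×3×6×9×2×5×5 = 291600

291600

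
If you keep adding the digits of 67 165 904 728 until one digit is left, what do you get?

6+7+1+6+5+9+0+4+7+2+8 = 55
5+5 = 10
1+0 = 1

1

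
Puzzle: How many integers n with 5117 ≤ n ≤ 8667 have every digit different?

The integers in [5117, 8667] that have every digit different: 5120, 5123, 5124, 5126, 5127, 5128, …, 8657, 8659.
1827 qualify.

1827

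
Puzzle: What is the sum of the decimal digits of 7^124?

7^124 = 619664992585427611791050679609026893099690427802915014534984716820652776102999166869953170315965558474401
Sum of its 105 digits: 502.

502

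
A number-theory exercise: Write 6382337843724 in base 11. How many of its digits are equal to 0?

3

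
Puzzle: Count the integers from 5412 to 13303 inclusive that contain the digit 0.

The integers in [5412, 13303] that contain the digit 0: 5420, 5430, 5440, 5450, 5460, 5470, …, 13302, 13303.
2871 qualify.

2871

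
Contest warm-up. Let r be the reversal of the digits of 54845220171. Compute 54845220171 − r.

Reverse of 54845220171 is 17102254845.
54845220171 − 17102254845 = 37742965326

37742965326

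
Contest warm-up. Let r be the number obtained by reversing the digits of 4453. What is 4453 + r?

7997

Reverse of 4453 is 3544.
4453 + 3544 = 7997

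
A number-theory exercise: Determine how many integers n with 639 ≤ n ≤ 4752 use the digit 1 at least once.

1834

The integers in [639, 4752] that use the digit 1 at least once: 641, 651, 661, 671, 681, 691, …, 4741, 4751.
1834 qualify.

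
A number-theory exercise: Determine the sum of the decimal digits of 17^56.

17^56 = 803784444631904346795840040159891735261368357513214245352923986167681
Sum of its 69 digits: 307.

307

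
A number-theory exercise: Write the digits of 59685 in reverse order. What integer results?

58695

Reversing 59685 gives 58695.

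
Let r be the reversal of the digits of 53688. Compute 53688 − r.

-34947

Reverse of 53688 is 88635.
53688 − 88635 = -34947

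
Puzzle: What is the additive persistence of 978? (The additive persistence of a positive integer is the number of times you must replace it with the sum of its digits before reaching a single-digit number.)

978 → 24 → 6 (2 steps)

2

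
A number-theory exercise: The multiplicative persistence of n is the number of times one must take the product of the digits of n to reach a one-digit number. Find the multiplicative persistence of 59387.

2

59387 → 7560 → 0 (2 steps)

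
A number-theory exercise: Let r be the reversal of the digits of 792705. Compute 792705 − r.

285408

Reverse of 792705 is 507297.
792705 − 507297 = 285408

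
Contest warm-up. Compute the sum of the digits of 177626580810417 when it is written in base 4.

177626580810417 in base 4 is 220120303221100013222301.
Digit sum: 2+2+0+1+2+0+3+0+3+2+2+1+1+0+0+0+1+3+2+2+2+3+0+1 = 33.

33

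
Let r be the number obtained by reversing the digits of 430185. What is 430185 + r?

Reverse of 430185 is 581034.
430185 + 581034 = 1011219

1011219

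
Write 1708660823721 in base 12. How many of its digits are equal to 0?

2

1708660823721 in base 12 is 237197077089.
The digit 0 appears 2 times.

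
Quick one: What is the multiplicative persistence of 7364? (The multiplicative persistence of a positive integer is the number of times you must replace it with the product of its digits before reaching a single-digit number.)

2

7364 → 504 → 0 (2 steps)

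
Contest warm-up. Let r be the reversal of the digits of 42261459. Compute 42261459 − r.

-53154765

Reverse of 42261459 is 95416224.
42261459 − 95416224 = -53154765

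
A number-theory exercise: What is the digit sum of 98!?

639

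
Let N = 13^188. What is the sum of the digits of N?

970

13^188 = 263845829395529731563711568466983984163071484652656805431828585133165367893758713979898330884722537232012572307561537949984412835337209730863923575405411445229840630003188157672430461975441789902521568538743921
Sum of its 210 digits: 970.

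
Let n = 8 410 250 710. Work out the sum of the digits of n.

8+4+1+0+2+5+0+7+1+0 = 28

28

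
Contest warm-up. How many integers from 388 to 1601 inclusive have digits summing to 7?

The integers in [388, 1601] that have digits summing to 7: 403, 412, 421, 430, 502, 511, …, 1510, 1600.
38 qualify.

38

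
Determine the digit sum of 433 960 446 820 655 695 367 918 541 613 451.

149

4+3+3+9+6+0+4+4+6+8+2+0+6+5+5+6+9+5+3+6+7+9+1+8+5+4+1+6+1+3+4+5+1 = 149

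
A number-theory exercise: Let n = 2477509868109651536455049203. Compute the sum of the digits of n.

124

2+4+7+7+5+0+9+8+6+8+1+0+9+6+5+1+5+3+6+4+5+5+0+4+9+2+0+3 = 124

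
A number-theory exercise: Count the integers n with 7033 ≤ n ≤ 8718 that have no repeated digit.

893

The integers in [7033, 8718] that have no repeated digit: 7034, 7035, 7036, 7038, 7039, 7041, …, 8715, 8716.
893 qualify.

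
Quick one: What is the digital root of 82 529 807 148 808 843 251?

8+2+5+2+9+8+0+7+1+4+8+8+0+8+8+4+3+2+5+1 = 93
9+3 = 12
1+2 = 3
(Equivalently, 82 529 807 148 808 843 251 mod 9 = 3.)

3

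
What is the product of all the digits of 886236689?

5971968

8×8×6×2×3×6×6×8×9 = 5971968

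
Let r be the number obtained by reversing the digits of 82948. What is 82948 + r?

167876

Reverse of 82948 is 84928.
82948 + 84928 = 167876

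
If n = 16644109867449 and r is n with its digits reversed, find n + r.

Reverse of 16644109867449 is 94476890144661.
16644109867449 + 94476890144661 = 111121000012110

111121000012110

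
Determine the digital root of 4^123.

1

The digital root of n equals n mod 9 (or 9 when 9 | n), so we need 4^123 mod 9.
4^123 ≡ 1 (mod 9), so the digital root is 1.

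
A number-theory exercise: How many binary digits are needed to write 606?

10

606 in base 2 is 1001011110, which has 10 digits.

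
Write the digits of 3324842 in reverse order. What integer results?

2484233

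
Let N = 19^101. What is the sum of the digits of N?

595

19^101 = 1425980859766787704425682807208175939241834849263281218168324604747928137034983072984148399494933080177249316461614210197167182019
Sum of its 130 digits: 595.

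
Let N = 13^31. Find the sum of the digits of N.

184

13^31 = 34059943367449284484947168626829637
Sum of its 35 digits: 184.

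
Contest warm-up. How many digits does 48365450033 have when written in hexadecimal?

48365450033 in base 16 is B42CE3331, which has 9 digits.

9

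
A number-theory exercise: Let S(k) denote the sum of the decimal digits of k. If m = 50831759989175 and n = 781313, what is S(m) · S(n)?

1771

S(50831759989175) = 5+0+8+3+1+7+5+9+9+8+9+1+7+5 = 77.
S(781313) = 7+8+1+3+1+3 = 23.
77 · 23 = 1771.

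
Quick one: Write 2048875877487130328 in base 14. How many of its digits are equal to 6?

1

2048875877487130328 in base 14 is D25538582D61D520.
The digit 6 appears 1 time.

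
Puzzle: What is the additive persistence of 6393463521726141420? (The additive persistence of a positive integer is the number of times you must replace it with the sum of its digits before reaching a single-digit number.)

6393463521726141420 → 69 → 15 → 6 (3 steps)

3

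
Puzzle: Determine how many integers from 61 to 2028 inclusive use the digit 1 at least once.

1268

The integers in [61, 2028] that use the digit 1 at least once: 61, 71, 81, 91, 100, 101, …, 2019, 2021.
1268 qualify.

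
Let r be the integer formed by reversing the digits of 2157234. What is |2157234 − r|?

2170278

Reverse of 2157234 is 4327512.
|2157234 − 4327512| = 2170278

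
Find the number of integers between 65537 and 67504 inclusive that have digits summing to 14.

The integers in [65537, 67504] that have digits summing to 14: 66002, 66011, 66020, 66101, 66110, 66200, 67001, 67010, 67100.
9 qualify.

9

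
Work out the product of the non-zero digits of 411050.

4×1×1×5 = 20

20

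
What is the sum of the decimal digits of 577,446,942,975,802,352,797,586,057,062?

5+7+7+4+4+6+9+4+2+9+7+5+8+0+2+3+5+2+7+9+7+5+8+6+0+5+7+0+6+2 = 151

151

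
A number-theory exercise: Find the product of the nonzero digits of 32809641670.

3×2×8×9×6×4×1×6×7 = 435456

435456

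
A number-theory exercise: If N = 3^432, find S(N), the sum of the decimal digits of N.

909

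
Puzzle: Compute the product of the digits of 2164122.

2×1×6×4×1×2×2 = 192

192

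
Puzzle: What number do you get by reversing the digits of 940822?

Reversing 940822 gives 228049.

228049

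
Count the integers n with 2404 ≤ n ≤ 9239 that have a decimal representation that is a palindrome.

69

The integers in [2404, 9239] that have a decimal representation that is a palindrome: 2442, 2552, 2662, 2772, 2882, 2992, …, 9119, 9229.
69 qualify.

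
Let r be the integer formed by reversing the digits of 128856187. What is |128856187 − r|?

652802634

Reverse of 128856187 is 781658821.
|128856187 − 781658821| = 652802634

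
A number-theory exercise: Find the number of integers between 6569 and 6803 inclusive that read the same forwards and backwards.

The integers in [6569, 6803] that read the same forwards and backwards: 6666, 6776.
2 qualify.

2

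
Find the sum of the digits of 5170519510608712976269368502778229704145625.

5+1+7+0+5+1+9+5+1+0+6+0+8+7+1+2+9+7+6+2+6+9+3+6+8+5+0+2+7+7+8+2+2+9+7+0+4+1+4+5+6+2+5 = 190

190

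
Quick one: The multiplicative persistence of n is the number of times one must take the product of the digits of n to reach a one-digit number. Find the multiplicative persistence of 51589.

51589 → 1800 → 0 (2 steps)

2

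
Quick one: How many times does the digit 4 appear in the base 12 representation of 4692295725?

1

4692295725 in base 12 is AAB534AB9.
The digit 4 appears 1 time.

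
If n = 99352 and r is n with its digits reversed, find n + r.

Reverse of 99352 is 25399.
99352 + 25399 = 124751

124751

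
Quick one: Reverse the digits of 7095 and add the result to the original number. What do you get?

13002

Reverse of 7095 is 5907.
7095 + 5907 = 13002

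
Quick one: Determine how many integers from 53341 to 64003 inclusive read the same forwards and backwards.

106

The integers in [53341, 64003] that read the same forwards and backwards: 53435, 53535, 53635, 53735, 53835, 53935, …, 63836, 63936.
106 qualify.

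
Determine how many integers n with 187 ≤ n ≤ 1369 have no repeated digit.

733

The integers in [187, 1369] that have no repeated digit: 187, 189, 190, 192, 193, 194, …, 1368, 1369.
733 qualify.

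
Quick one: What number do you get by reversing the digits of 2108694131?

Reversing 2108694131 gives 1314968012.

1314968012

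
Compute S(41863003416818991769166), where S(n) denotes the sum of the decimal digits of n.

107

4+1+8+6+3+0+0+3+4+1+6+8+1+8+9+9+1+7+6+9+1+6+6 = 107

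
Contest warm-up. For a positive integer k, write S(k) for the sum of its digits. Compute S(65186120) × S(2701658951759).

1885

S(65186120) = 6+5+1+8+6+1+2+0 = 29.
S(2701658951759) = 2+7+0+1+6+5+8+9+5+1+7+5+9 = 65.
29 · 65 = 1885.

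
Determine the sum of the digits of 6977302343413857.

6+9+7+7+3+0+2+3+4+3+4+1+3+8+5+7 = 72

72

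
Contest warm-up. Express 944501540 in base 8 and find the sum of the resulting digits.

38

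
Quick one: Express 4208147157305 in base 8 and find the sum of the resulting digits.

4208147157305 in base 8 is 75171107350471.
Digit sum: 7+5+1+7+1+1+0+7+3+5+0+4+7+1 = 49.

49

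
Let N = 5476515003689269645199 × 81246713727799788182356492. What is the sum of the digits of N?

236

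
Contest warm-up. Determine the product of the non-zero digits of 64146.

6×4×1×4×6 = 576

576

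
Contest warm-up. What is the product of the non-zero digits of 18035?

1×8×3×5 = 120

120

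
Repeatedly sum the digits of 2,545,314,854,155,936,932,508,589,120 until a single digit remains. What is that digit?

5

2+5+4+5+3+1+4+8+5+4+1+5+5+9+3+6+9+3+2+5+0+8+5+8+9+1+2+0 = 122
1+2+2 = 5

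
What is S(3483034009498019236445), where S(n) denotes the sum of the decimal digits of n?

3+4+8+3+0+3+4+0+0+9+4+9+8+0+1+9+2+3+6+4+4+5 = 89

89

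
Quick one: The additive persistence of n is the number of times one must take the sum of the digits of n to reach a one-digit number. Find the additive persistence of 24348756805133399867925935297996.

24348756805133399867925935297996 → 176 → 14 → 5 (3 steps)

3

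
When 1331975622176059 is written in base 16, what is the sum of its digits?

124

1331975622176059 in base 16 is 4BB6CBDCF2D3B.
Digit sum: 4+11+11+6+12+11+13+12+15+2+13+3+11 = 124.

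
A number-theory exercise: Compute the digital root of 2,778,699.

3

2+7+7+8+6+9+9 = 48
4+8 = 12
1+2 = 3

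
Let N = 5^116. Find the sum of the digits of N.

5^116 = 1203706215242022408159986214115579574086313530134617622024961747229099273681640625
Sum of its 82 digits: 322.

322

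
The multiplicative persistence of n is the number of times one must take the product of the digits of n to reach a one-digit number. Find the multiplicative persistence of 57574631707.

57574631707 → 0 (1 step)

1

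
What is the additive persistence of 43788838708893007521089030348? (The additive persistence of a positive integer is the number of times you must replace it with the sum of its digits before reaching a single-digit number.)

43788838708893007521089030348 → 134 → 8 (2 steps)

2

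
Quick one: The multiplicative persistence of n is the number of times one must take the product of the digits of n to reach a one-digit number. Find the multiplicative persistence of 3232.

3232 → 36 → 18 → 8 (3 steps)

3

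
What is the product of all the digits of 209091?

2×0×9×0×9×1 = 0

0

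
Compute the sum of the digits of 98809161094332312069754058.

113

9+8+8+0+9+1+6+1+0+9+4+3+3+2+3+1+2+0+6+9+7+5+4+0+5+8 = 113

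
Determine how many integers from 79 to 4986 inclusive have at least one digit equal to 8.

1343

The integers in [79, 4986] that have at least one digit equal to 8: 80, 81, 82, 83, 84, 85, …, 4985, 4986.
1343 qualify.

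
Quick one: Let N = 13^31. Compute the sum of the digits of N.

184

13^31 = 34059943367449284484947168626829637
Sum of its 35 digits: 184.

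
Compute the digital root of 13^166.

4

The digital root of n equals n mod 9 (or 9 when 9 | n), so we need 13^166 mod 9.
13^166 ≡ 4 (mod 9), so the digital root is 4.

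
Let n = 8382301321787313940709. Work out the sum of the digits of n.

89

8+3+8+2+3+0+1+3+2+1+7+8+7+3+1+3+9+4+0+7+0+9 = 89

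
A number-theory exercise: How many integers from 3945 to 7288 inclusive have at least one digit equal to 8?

The integers in [3945, 7288] that have at least one digit equal to 8: 3948, 3958, 3968, 3978, 3980, 3981, …, 7287, 7288.
883 qualify.

883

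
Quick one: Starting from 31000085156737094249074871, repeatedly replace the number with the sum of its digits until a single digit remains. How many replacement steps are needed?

31000085156737094249074871 → 101 → 2 (2 steps)

2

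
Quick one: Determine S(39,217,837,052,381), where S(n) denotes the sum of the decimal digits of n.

3+9+2+1+7+8+3+7+0+5+2+3+8+1 = 59

59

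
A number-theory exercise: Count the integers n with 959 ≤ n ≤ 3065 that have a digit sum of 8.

70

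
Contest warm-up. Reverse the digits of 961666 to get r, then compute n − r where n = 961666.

295497

Reverse of 961666 is 666169.
961666 − 666169 = 295497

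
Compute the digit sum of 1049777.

35

1+0+4+9+7+7+7 = 35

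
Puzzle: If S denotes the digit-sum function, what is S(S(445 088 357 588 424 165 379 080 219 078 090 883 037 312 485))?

First digit sum: 202.
2+0+2 = 4.

4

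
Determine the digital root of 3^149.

The digital root of n equals n mod 9 (or 9 when 9 | n), so we need 3^149 mod 9.
3^149 ≡ 0 (mod 9), so the digital root is 9.

9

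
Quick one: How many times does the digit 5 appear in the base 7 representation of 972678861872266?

972678861872266 in base 7 is 411610504643645323.
The digit 5 appears 2 times.

2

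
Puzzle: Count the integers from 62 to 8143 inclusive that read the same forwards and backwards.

166

The integers in [62, 8143] that read the same forwards and backwards: 66, 77, 88, 99, 101, 111, …, 8008, 8118.
166 qualify.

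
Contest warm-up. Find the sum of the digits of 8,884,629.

45

8+8+8+4+6+2+9 = 45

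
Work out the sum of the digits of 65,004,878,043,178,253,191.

82

6+5+0+0+4+8+7+8+0+4+3+1+7+8+2+5+3+1+9+1 = 82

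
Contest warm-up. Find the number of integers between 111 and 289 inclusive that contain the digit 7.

The integers in [111, 289] that contain the digit 7: 117, 127, 137, 147, 157, 167, …, 279, 287.
36 qualify.

36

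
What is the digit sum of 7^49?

7^49 = 256923577521058878088611477224235621321607
Sum of its 42 digits: 178.

178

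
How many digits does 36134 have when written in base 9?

5

36134 in base 9 is 54508, which has 5 digits.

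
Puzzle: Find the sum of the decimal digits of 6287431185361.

55

6+2+8+7+4+3+1+1+8+5+3+6+1 = 55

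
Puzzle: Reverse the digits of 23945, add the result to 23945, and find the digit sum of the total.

Reversal of 23945 is 54932; 23945 + 54932 = 78877.
Digit sum of 78877: 7+8+8+7+7 = 37.

37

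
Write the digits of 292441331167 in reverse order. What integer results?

Reversing 292441331167 gives 761133144292.

761133144292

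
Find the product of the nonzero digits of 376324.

3×7×6×3×2×4 = 3024

3024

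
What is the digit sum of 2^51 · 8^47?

253

2^51 · 8^47 = 6277101735386680763835789423207666416102355444464034512896
Sum of its 58 digits: 253.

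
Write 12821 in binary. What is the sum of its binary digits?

6

12821 in base 2 is 11001000010101.
Digit sum: 1+1+0+0+1+0+0+0+0+1+0+1+0+1 = 6.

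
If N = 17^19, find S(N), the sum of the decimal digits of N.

17^19 = 239072435685151324847153
Sum of its 24 digits: 98.

98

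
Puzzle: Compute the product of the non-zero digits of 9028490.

9×2×8×4×9 = 5184

5184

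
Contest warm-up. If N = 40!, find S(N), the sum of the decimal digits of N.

189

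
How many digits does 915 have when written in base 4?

5

915 in base 4 is 32103, which has 5 digits.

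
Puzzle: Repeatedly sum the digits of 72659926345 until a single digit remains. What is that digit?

7+2+6+5+9+9+2+6+3+4+5 = 58
5+8 = 13
1+3 = 4

4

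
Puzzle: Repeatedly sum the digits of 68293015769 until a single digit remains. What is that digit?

2

6+8+2+9+3+0+1+5+7+6+9 = 56
5+6 = 11
1+1 = 2
(Equivalently, 68293015769 mod 9 = 2.)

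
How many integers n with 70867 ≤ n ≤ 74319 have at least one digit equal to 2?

1704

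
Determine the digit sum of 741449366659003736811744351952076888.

7+4+1+4+4+9+3+6+6+6+5+9+0+0+3+7+3+6+8+1+1+7+4+4+3+5+1+9+5+2+0+7+6+8+8+8 = 170

170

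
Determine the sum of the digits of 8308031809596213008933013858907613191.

8+3+0+8+0+3+1+8+0+9+5+9+6+2+1+3+0+0+8+9+3+3+0+1+3+8+5+8+9+0+7+6+1+3+1+9+1 = 151

151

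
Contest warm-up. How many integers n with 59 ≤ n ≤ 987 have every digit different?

685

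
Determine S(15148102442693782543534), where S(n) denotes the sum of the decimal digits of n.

91

1+5+1+4+8+1+0+2+4+4+2+6+9+3+7+8+2+5+4+3+5+3+4 = 91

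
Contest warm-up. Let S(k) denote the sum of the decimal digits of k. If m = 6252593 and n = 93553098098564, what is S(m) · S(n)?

2368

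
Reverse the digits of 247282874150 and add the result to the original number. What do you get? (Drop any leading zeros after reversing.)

298761156892

Reverse of 247282874150 is 51478282742.
247282874150 + 51478282742 = 298761156892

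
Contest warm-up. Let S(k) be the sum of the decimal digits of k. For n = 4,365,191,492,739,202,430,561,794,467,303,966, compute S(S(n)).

6

First digit sum: 150.
1+5+0 = 6.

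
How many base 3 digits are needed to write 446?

446 in base 3 is 121112, which has 6 digits.

6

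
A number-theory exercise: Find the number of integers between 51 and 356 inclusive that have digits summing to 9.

The integers in [51, 356] that have digits summing to 9: 54, 63, 72, 81, 90, 108, …, 342, 351.
28 qualify.

28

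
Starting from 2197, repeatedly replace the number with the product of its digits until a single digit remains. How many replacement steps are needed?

3

2197 → 126 → 12 → 2 (3 steps)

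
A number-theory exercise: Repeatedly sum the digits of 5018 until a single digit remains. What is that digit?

5+0+1+8 = 14
1+4 = 5
(Equivalently, 5018 mod 9 = 5.)

5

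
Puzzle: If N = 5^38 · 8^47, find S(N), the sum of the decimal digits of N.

5^38 · 8^47 = 1014120480182583521197362564300800000000000000000000000000000000000000
Sum of its 70 digits: 110.

110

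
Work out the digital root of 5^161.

2

The digital root of n equals n mod 9 (or 9 when 9 | n), so we need 5^161 mod 9.
5^161 ≡ 2 (mod 9), so the digital root is 2.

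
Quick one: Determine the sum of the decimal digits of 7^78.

7^78 = 827269706064171159838078900184013751038269841857389464208009274449
Sum of its 66 digits: 298.

298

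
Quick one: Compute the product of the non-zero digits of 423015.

4×2×3×1×5 = 120

120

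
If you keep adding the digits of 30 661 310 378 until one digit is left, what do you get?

3+0+6+6+1+3+1+0+3+7+8 = 38
3+8 = 11
1+1 = 2

2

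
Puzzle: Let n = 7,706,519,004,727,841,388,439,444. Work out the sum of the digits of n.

7+7+0+6+5+1+9+0+0+4+7+2+7+8+4+1+3+8+8+4+3+9+4+4+4 = 115

115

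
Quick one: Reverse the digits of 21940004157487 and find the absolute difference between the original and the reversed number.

Reverse of 21940004157487 is 78475140004912.
|21940004157487 − 78475140004912| = 56535135847425

56535135847425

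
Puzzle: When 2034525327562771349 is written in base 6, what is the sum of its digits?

54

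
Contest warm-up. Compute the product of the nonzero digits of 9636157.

9×6×3×6×1×5×7 = 34020

34020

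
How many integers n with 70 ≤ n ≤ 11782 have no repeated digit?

5547

The integers in [70, 11782] that have no repeated digit: 70, 71, 72, 73, 74, 75, …, 10986, 10987.
5547 qualify.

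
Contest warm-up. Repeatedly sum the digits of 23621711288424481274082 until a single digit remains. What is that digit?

2+3+6+2+1+7+1+1+2+8+8+4+2+4+4+8+1+2+7+4+0+8+2 = 87
8+7 = 15
1+5 = 6

6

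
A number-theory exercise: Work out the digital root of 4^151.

The digital root of n equals n mod 9 (or 9 when 9 | n), so we need 4^151 mod 9.
4^151 ≡ 4 (mod 9), so the digital root is 4.

4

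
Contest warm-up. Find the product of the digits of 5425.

200

5×4×2×5 = 200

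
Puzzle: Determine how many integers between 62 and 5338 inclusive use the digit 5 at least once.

1679

The integers in [62, 5338] that use the digit 5 at least once: 65, 75, 85, 95, 105, 115, …, 5337, 5338.
1679 qualify.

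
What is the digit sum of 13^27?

13^27 = 1192533292512492016559195008117
Sum of its 31 digits: 118.

118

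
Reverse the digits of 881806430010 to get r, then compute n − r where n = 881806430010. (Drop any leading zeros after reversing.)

871771821822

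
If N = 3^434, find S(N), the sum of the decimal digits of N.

900

3^434 = 1176588362005666418823268049884377269319340100149632246285336215679991008838805849100859362715370264811854589453233934397420821133152517181448294362512734380856735513442104244463496978119097840061413403738569
Sum of its 208 digits: 900.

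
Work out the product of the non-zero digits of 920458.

9×2×4×5×8 = 2880

2880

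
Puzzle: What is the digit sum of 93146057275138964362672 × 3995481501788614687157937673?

217

93146057275138964362672 × 3995481501788614687157937673 = 372163348807360548133383289728204902546734343742256
Sum of its 51 digits: 217.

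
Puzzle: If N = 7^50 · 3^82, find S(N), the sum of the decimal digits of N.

369

7^50 · 3^82 = 2392461114267021371277848085312598743935547533953764161070676103496238579991582841
Sum of its 82 digits: 369.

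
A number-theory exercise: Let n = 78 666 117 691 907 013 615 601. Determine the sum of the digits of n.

97

7+8+6+6+6+1+1+7+6+9+1+9+0+7+0+1+3+6+1+5+6+0+1 = 97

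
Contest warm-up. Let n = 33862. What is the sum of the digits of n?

3+3+8+6+2 = 22

22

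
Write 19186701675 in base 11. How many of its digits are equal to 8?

19186701675 in base 11 is 8156435A49.
The digit 8 appears 1 time.

1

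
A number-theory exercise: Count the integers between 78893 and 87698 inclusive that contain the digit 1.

3130

The integers in [78893, 87698] that contain the digit 1: 78901, 78910, 78911, 78912, 78913, 78914, …, 87681, 87691.
3130 qualify.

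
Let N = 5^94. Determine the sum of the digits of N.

5^94 = 504870979341447555463506281780983186990852118469774723052978515625
Sum of its 66 digits: 319.

319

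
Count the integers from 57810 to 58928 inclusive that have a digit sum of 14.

The integers in [57810, 58928] that have a digit sum of 14: 58001, 58010, 58100.
3 qualify.

3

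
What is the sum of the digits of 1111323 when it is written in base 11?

1111323 in base 11 is 699A54.
Digit sum: 6+9+9+10+5+4 = 43.

43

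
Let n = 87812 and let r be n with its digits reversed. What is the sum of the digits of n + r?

Reversal of 87812 is 21878; 87812 + 21878 = 109690.
Digit sum of 109690: 1+0+9+6+9+0 = 25.

25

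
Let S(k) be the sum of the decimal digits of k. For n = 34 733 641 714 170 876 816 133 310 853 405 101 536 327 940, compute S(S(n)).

11

First digit sum: 164.
1+6+4 = 11.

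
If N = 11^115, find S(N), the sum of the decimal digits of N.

533

11^115 = 575650376699493092116910832557350440914414697810613021650562728749427805118552303105583691119513951096273888597975761651
Sum of its 120 digits: 533.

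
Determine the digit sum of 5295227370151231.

5+2+9+5+2+2+7+3+7+0+1+5+1+2+3+1 = 55

55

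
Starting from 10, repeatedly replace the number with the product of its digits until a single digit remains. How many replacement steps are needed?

1

10 → 0 (1 step)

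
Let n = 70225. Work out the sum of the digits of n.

7+0+2+2+5 = 16

16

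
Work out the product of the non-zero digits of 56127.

420

5×6×1×2×7 = 420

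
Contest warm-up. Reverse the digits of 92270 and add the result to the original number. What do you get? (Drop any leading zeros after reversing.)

Reverse of 92270 is 7229.
92270 + 7229 = 99499

99499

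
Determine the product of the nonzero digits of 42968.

4×2×9×6×8 = 3456

3456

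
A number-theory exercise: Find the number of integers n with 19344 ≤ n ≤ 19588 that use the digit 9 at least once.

245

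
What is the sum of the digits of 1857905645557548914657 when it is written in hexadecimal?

122

1857905645557548914657 in base 16 is 64B79ECD07528117E1.
Digit sum: 6+4+11+7+9+14+12+13+0+7+5+2+8+1+1+7+14+1 = 122.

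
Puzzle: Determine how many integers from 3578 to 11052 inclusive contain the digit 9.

2800

The integers in [3578, 11052] that contain the digit 9: 3579, 3589, 3590, 3591, 3592, 3593, …, 11039, 11049.
2800 qualify.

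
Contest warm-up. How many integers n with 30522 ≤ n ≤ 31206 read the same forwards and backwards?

The integers in [30522, 31206] that read the same forwards and backwards: 30603, 30703, 30803, 30903, 31013, 31113.
6 qualify.

6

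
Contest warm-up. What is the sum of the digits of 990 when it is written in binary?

8

990 in base 2 is 1111011110.
Digit sum: 1+1+1+1+0+1+1+1+1+0 = 8.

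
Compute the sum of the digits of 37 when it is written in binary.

3

37 in base 2 is 100101.
Digit sum: 1+0+0+1+0+1 = 3.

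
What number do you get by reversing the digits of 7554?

4557

Reversing 7554 gives 4557.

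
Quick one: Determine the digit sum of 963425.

29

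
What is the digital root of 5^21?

The digital root of n equals n mod 9 (or 9 when 9 | n), so we need 5^21 mod 9.
5^21 ≡ 8 (mod 9), so the digital root is 8.

8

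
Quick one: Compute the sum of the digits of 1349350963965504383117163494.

122

1+3+4+9+3+5+0+9+6+3+9+6+5+5+0+4+3+8+3+1+1+7+1+6+3+4+9+4 = 122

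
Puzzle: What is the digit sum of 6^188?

6^188 = 196080800892729864928936510590452408165346645552019689622967924954308766289814168640457094990299065573092198900807384092515194518979041936870998016
Sum of its 147 digits: 711.

711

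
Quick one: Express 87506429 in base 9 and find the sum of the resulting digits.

87506429 in base 9 is 202583225.
Digit sum: 2+0+2+5+8+3+2+2+5 = 29.

29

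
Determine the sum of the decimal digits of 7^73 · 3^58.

414

7^73 · 3^58 = 231840708210585969874369294616262436288264742073119999613885586216746039765216234732219423
Sum of its 90 digits: 414.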